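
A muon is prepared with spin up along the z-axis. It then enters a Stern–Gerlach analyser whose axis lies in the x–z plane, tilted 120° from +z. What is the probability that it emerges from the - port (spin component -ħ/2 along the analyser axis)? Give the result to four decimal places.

For spin-½, the probability of finding spin-up along an axis at angle θ to the initial spin direction is cos²(θ/2); spin-down is sin²(θ/2).
θ = 120°, so P = sin²(60°) ≈ 0.7500.

0.7500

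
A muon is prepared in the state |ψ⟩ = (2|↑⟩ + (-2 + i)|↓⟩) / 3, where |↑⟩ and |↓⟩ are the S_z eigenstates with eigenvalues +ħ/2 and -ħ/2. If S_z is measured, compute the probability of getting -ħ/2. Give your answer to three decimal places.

0.556

The -ħ/2 outcome corresponds to |↓⟩. Its amplitude in |ψ⟩ is (-2 + i)/3.
P = |-2 + i|² / 9 = 5/9.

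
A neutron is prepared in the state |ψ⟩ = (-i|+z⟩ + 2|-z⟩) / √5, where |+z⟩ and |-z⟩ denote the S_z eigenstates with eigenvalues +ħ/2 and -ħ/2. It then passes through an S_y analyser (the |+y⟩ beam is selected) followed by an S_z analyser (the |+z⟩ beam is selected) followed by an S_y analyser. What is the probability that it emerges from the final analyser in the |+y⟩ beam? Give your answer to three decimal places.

First analyser (S_y): P(|+y⟩) = |⟨+y|ψ⟩|² = 9/10.
After stage 1 the state is |+y⟩; P(|+z⟩) = |⟨+z|+y⟩|² = 1/2.
After stage 2 the state is |+z⟩; P(|+y⟩) = |⟨+y|+z⟩|² = 1/2.
Joint probability = 9/10 × 1/2 × 1/2 = 0.225.

0.225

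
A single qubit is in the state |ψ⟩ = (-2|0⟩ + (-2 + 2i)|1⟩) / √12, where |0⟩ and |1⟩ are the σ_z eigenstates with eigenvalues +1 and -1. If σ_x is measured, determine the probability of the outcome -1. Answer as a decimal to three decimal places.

|-x⟩ = (|0⟩ - |1⟩)/√2, so ⟨-x|ψ⟩ = (-2i) / (√2·√12).
P = |-2i|² / 24 = 4/24.

0.167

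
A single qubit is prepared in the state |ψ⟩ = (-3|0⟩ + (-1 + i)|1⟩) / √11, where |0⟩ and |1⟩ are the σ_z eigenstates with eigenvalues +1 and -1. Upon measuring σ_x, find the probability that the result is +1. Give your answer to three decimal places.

0.773

|+x⟩ = (|0⟩ + |1⟩)/√2, so ⟨+x|ψ⟩ = (-4 + i) / (√2·√11).
P = |-4 + i|² / 22 = 17/22.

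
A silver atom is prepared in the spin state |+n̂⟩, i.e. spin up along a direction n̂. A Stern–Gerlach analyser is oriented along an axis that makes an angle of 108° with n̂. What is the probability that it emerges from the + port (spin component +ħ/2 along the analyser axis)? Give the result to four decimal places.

For spin-½, the probability of finding spin-up along an axis at angle θ to the initial spin direction is cos²(θ/2); spin-down is sin²(θ/2).
θ = 108°, so P = cos²(54°) ≈ 0.3455.

0.3455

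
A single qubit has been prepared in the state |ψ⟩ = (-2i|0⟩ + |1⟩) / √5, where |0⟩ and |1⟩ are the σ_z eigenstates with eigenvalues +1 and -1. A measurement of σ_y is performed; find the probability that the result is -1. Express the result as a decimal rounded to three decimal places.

|-y⟩ = (|0⟩ - i|1⟩)/√2, so ⟨-y|ψ⟩ = (-i) / (√2·√5).
P = |-i|² / 10 = 1/10.

0.100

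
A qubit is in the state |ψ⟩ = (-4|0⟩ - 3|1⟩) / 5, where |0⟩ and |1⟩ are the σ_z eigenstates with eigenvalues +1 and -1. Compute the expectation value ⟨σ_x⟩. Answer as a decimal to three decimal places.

0.960

⟨σ_x⟩ = 2 Re(a* b)/(|a|²+|b|²) with a = -4, b = -3.
a* b = 12, so ⟨σ_x⟩ = 24/25.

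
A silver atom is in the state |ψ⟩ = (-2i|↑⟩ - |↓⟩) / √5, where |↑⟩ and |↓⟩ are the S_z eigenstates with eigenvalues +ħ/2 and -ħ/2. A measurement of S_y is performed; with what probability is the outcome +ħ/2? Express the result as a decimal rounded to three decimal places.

0.100

|+y⟩ = (|↑⟩ + i|↓⟩)/√2, so ⟨+y|ψ⟩ = (-i) / (√2·√5).
P = |-i|² / 10 = 1/10.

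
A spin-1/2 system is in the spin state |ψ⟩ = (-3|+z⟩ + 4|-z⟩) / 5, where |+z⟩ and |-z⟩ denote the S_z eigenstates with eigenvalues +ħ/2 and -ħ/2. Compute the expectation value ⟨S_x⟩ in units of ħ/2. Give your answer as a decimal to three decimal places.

⟨σ_x⟩ = 2 Re(a* b)/(|a|²+|b|²) with a = -3, b = 4.
a* b = -12, so ⟨σ_x⟩ = -24/25.
⟨S_x⟩ = (ħ/2)·⟨σ_x⟩.

-0.960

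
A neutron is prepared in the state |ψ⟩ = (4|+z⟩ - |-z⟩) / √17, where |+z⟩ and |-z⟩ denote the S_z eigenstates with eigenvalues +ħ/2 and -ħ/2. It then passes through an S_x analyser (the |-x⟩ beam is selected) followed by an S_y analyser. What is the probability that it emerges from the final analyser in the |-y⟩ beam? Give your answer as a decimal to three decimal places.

0.368

First analyser (S_x): P(|-x⟩) = |⟨-x|ψ⟩|² = 25/34.
After stage 1 the state is |-x⟩; P(|-y⟩) = |⟨-y|-x⟩|² = 1/2.
Joint probability = 25/34 × 1/2 = 0.368.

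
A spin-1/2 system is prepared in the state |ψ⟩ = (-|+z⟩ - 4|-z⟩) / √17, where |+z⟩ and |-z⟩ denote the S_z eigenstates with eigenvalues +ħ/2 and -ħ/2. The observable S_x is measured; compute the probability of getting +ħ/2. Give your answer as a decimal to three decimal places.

0.735

|+x⟩ = (|+z⟩ + |-z⟩)/√2, so ⟨+x|ψ⟩ = (-5) / (√2·√17).
P = |-5|² / 34 = 25/34.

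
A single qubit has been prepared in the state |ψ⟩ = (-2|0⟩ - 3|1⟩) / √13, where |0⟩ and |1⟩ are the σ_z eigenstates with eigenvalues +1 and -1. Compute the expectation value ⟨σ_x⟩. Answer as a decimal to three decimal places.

0.923

⟨σ_x⟩ = 2 Re(a* b)/(|a|²+|b|²) with a = -2, b = -3.
a* b = 6, so ⟨σ_x⟩ = 12/13.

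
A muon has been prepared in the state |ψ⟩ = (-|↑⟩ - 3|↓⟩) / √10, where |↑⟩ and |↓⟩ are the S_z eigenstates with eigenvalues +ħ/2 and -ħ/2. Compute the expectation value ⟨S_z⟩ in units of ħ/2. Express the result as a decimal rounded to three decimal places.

⟨σ_z⟩ = |a|² - |b|² divided by |a|²+|b|², with a, b the |↑⟩, |↓⟩ amplitudes.
= (1 - 9)/10 = -8/10.
⟨S_z⟩ = (ħ/2)·⟨σ_z⟩.

-0.800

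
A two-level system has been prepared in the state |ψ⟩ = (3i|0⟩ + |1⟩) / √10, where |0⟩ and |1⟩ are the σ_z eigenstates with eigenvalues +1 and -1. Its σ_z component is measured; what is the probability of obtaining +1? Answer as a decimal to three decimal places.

The +1 outcome corresponds to |0⟩. Its amplitude in |ψ⟩ is 3i/√10.
P = |3i|² / 10 = 9/10.

0.900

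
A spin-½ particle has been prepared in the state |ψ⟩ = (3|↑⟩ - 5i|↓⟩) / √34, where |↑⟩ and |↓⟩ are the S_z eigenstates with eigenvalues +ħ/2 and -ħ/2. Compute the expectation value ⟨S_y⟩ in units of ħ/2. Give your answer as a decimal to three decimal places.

⟨σ_y⟩ = 2 Im(a* b)/(|a|²+|b|²) with a = 3, b = -5i.
a* b = -15i, so ⟨σ_y⟩ = -30/34.
⟨S_y⟩ = (ħ/2)·⟨σ_y⟩.

-0.882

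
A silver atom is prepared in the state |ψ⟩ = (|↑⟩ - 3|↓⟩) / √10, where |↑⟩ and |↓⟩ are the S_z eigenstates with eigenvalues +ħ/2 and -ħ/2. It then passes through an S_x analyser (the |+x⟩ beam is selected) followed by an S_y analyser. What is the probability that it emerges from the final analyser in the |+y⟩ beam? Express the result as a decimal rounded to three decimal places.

0.100

First analyser (S_x): P(|+x⟩) = |⟨+x|ψ⟩|² = 4/20.
After stage 1 the state is |+x⟩; P(|+y⟩) = |⟨+y|+x⟩|² = 1/2.
Joint probability = 4/20 × 1/2 = 0.100.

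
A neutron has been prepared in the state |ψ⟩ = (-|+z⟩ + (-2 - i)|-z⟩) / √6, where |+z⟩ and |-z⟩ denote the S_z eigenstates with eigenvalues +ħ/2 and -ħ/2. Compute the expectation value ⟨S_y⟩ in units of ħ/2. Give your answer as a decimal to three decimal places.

⟨σ_y⟩ = 2 Im(a* b)/(|a|²+|b|²) with a = -1, b = (-2 - i).
a* b = (2 + i), so ⟨σ_y⟩ = 2/6.
⟨S_y⟩ = (ħ/2)·⟨σ_y⟩.

0.333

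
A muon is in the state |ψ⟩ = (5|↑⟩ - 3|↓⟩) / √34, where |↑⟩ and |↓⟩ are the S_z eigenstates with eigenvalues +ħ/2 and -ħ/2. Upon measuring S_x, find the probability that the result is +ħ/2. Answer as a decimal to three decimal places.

0.059

|+x⟩ = (|↑⟩ + |↓⟩)/√2, so ⟨+x|ψ⟩ = (2) / (√2·√34).
P = |2|² / 68 = 4/68.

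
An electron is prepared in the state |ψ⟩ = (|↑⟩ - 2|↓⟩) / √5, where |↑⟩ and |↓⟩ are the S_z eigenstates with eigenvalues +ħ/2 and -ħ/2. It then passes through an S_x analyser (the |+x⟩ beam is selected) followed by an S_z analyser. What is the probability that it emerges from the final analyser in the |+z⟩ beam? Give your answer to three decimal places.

0.050

First analyser (S_x): P(|+x⟩) = |⟨+x|ψ⟩|² = 1/10.
After stage 1 the state is |+x⟩; P(|+z⟩) = |⟨+z|+x⟩|² = 1/2.
Joint probability = 1/10 × 1/2 = 0.050.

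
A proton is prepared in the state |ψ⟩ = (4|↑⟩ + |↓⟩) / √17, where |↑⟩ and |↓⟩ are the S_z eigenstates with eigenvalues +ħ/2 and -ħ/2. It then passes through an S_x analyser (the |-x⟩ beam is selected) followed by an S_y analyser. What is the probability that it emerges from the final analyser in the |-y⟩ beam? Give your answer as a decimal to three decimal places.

First analyser (S_x): P(|-x⟩) = |⟨-x|ψ⟩|² = 9/34.
After stage 1 the state is |-x⟩; P(|-y⟩) = |⟨-y|-x⟩|² = 1/2.
Joint probability = 9/34 × 1/2 = 0.132.

0.132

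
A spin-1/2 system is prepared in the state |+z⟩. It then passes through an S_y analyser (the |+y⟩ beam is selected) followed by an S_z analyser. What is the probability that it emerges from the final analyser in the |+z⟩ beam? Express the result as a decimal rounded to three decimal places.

0.250

First analyser (S_y): from |+z⟩, P(|+y⟩) = 1/2.
After stage 1 the state is |+y⟩; P(|+z⟩) = |⟨+z|+y⟩|² = 1/2.
Joint probability = 1/2 × 1/2 = 0.250.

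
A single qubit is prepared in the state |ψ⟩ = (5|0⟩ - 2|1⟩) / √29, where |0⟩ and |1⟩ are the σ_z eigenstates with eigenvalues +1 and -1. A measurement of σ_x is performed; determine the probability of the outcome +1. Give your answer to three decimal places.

0.155

|+x⟩ = (|0⟩ + |1⟩)/√2, so ⟨+x|ψ⟩ = (3) / (√2·√29).
P = |3|² / 58 = 9/58.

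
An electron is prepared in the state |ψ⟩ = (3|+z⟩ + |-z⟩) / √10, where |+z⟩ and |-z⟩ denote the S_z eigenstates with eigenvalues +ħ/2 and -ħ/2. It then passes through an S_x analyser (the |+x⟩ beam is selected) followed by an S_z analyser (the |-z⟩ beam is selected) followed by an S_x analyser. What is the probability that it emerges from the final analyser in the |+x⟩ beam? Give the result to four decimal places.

First analyser (S_x): P(|+x⟩) = |⟨+x|ψ⟩|² = 16/20.
After stage 1 the state is |+x⟩; P(|-z⟩) = |⟨-z|+x⟩|² = 1/2.
After stage 2 the state is |-z⟩; P(|+x⟩) = |⟨+x|-z⟩|² = 1/2.
Joint probability = 16/20 × 1/2 × 1/2 = 0.2000.

0.2000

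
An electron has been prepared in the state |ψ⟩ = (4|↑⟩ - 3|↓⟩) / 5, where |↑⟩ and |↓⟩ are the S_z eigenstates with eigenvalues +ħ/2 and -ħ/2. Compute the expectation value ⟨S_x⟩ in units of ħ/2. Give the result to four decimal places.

-0.9600

⟨σ_x⟩ = 2 Re(a* b)/(|a|²+|b|²) with a = 4, b = -3.
a* b = -12, so ⟨σ_x⟩ = -24/25.
⟨S_x⟩ = (ħ/2)·⟨σ_x⟩.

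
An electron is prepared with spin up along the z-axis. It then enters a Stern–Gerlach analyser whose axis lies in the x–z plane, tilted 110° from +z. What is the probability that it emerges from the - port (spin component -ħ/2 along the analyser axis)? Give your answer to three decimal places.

0.671

For spin-½, the probability of finding spin-up along an axis at angle θ to the initial spin direction is cos²(θ/2); spin-down is sin²(θ/2).
θ = 110°, so P = sin²(55°) ≈ 0.671.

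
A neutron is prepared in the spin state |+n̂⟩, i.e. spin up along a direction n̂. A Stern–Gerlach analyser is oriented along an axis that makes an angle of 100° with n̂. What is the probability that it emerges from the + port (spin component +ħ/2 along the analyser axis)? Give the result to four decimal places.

0.4132

For spin-½, the probability of finding spin-up along an axis at angle θ to the initial spin direction is cos²(θ/2); spin-down is sin²(θ/2).
θ = 100°, so P = cos²(50°) ≈ 0.4132.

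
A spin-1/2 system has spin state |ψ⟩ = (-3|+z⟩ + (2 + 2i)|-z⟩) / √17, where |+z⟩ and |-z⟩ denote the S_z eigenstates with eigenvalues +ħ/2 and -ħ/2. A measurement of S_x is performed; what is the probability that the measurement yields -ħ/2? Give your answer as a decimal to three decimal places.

0.853

|-x⟩ = (|+z⟩ - |-z⟩)/√2, so ⟨-x|ψ⟩ = (-5 - 2i) / (√2·√17).
P = |-5 - 2i|² / 34 = 29/34.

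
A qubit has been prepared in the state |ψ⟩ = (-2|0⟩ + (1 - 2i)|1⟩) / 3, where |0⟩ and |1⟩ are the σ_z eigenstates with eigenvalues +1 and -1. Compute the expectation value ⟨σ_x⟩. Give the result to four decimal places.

-0.4444

⟨σ_x⟩ = 2 Re(a* b)/(|a|²+|b|²) with a = -2, b = (1 - 2i).
a* b = (-2 + 4i), so ⟨σ_x⟩ = -4/9.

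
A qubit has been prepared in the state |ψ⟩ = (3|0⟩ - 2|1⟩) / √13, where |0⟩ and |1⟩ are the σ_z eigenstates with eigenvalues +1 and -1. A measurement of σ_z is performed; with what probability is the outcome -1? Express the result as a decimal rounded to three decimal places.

The -1 outcome corresponds to |1⟩. Its amplitude in |ψ⟩ is -2/√13.
P = |-2|² / 13 = 4/13.

0.308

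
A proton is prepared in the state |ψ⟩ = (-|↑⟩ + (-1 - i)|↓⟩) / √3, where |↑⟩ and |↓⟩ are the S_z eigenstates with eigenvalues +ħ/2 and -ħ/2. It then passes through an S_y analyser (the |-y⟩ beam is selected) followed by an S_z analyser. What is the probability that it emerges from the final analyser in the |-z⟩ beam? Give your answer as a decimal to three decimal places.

0.083

First analyser (S_y): P(|-y⟩) = |⟨-y|ψ⟩|² = 1/6.
After stage 1 the state is |-y⟩; P(|-z⟩) = |⟨-z|-y⟩|² = 1/2.
Joint probability = 1/6 × 1/2 = 0.083.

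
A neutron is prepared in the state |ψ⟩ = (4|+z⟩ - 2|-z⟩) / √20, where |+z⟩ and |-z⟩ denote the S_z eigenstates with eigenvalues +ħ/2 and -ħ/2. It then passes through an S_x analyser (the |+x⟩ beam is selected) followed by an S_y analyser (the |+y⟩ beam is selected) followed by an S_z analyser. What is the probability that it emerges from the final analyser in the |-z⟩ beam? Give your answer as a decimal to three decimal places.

First analyser (S_x): P(|+x⟩) = |⟨+x|ψ⟩|² = 4/40.
After stage 1 the state is |+x⟩; P(|+y⟩) = |⟨+y|+x⟩|² = 1/2.
After stage 2 the state is |+y⟩; P(|-z⟩) = |⟨-z|+y⟩|² = 1/2.
Joint probability = 4/40 × 1/2 × 1/2 = 0.025.

0.025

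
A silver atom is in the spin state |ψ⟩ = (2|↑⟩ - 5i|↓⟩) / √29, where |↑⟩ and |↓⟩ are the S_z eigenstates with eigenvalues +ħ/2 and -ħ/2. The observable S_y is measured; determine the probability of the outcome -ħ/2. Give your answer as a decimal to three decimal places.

|-y⟩ = (|↑⟩ - i|↓⟩)/√2, so ⟨-y|ψ⟩ = (7) / (√2·√29).
P = |7|² / 58 = 49/58.

0.845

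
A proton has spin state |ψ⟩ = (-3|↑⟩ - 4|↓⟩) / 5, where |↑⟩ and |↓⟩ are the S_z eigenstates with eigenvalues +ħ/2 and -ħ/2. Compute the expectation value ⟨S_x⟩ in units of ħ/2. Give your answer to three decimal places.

0.960

⟨σ_x⟩ = 2 Re(a* b)/(|a|²+|b|²) with a = -3, b = -4.
a* b = 12, so ⟨σ_x⟩ = 24/25.
⟨S_x⟩ = (ħ/2)·⟨σ_x⟩.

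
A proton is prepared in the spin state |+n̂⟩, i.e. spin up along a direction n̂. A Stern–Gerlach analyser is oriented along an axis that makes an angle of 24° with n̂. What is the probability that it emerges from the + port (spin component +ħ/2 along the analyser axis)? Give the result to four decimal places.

For spin-½, the probability of finding spin-up along an axis at angle θ to the initial spin direction is cos²(θ/2); spin-down is sin²(θ/2).
θ = 24°, so P = cos²(12°) ≈ 0.9568.

0.9568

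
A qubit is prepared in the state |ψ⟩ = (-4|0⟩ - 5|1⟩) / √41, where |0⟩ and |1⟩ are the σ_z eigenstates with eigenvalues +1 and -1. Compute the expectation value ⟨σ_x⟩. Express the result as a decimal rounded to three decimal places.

⟨σ_x⟩ = 2 Re(a* b)/(|a|²+|b|²) with a = -4, b = -5.
a* b = 20, so ⟨σ_x⟩ = 40/41.

0.976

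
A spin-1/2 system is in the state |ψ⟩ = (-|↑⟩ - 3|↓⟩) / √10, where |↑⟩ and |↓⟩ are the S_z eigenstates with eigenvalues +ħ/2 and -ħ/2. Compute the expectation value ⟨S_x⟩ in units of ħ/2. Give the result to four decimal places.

⟨σ_x⟩ = 2 Re(a* b)/(|a|²+|b|²) with a = -1, b = -3.
a* b = 3, so ⟨σ_x⟩ = 6/10.
⟨S_x⟩ = (ħ/2)·⟨σ_x⟩.

0.6000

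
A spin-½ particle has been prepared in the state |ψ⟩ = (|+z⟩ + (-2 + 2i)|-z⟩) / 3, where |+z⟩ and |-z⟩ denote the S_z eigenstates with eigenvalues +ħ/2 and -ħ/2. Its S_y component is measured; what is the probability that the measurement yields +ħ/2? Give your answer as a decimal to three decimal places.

0.722

|+y⟩ = (|+z⟩ + i|-z⟩)/√2, so ⟨+y|ψ⟩ = (3 + 2i) / (√2·3).
P = |3 + 2i|² / 18 = 13/18.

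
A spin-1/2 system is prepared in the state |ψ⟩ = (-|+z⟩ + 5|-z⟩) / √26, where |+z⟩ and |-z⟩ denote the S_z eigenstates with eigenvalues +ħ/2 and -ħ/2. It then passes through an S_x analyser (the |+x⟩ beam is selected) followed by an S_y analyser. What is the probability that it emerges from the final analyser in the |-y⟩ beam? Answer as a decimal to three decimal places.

0.154

First analyser (S_x): P(|+x⟩) = |⟨+x|ψ⟩|² = 16/52.
After stage 1 the state is |+x⟩; P(|-y⟩) = |⟨-y|+x⟩|² = 1/2.
Joint probability = 16/52 × 1/2 = 0.154.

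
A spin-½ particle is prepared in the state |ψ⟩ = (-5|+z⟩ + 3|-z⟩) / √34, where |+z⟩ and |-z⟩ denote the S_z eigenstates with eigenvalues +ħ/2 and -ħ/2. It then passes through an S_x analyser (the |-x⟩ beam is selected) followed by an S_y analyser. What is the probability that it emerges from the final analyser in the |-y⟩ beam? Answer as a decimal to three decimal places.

0.471

First analyser (S_x): P(|-x⟩) = |⟨-x|ψ⟩|² = 64/68.
After stage 1 the state is |-x⟩; P(|-y⟩) = |⟨-y|-x⟩|² = 1/2.
Joint probability = 64/68 × 1/2 = 0.471.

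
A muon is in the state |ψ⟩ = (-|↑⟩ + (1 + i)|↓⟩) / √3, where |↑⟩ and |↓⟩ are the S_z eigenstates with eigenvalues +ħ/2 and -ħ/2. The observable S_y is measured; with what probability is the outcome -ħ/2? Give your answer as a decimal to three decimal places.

0.833

|-y⟩ = (|↑⟩ - i|↓⟩)/√2, so ⟨-y|ψ⟩ = (-2 + i) / (√2·√3).
P = |-2 + i|² / 6 = 5/6.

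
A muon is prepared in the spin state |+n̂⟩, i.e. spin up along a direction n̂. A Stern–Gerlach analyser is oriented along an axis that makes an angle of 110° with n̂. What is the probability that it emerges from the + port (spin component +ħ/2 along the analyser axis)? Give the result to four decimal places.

For spin-½, the probability of finding spin-up along an axis at angle θ to the initial spin direction is cos²(θ/2); spin-down is sin²(θ/2).
θ = 110°, so P = cos²(55°) ≈ 0.3290.

0.3290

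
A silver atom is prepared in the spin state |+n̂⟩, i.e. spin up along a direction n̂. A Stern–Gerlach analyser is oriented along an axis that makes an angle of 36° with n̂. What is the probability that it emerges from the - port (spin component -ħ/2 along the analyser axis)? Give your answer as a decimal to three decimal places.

For spin-½, the probability of finding spin-up along an axis at angle θ to the initial spin direction is cos²(θ/2); spin-down is sin²(θ/2).
θ = 36°, so P = sin²(18°) ≈ 0.095.

0.095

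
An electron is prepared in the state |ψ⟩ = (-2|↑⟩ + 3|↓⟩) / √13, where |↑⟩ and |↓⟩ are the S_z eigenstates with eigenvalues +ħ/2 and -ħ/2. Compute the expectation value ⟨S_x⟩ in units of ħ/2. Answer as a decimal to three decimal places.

-0.923

⟨σ_x⟩ = 2 Re(a* b)/(|a|²+|b|²) with a = -2, b = 3.
a* b = -6, so ⟨σ_x⟩ = -12/13.
⟨S_x⟩ = (ħ/2)·⟨σ_x⟩.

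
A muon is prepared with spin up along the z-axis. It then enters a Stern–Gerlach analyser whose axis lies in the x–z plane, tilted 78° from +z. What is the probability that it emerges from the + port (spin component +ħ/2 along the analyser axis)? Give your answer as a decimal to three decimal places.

For spin-½, the probability of finding spin-up along an axis at angle θ to the initial spin direction is cos²(θ/2); spin-down is sin²(θ/2).
θ = 78°, so P = cos²(39°) ≈ 0.604.

0.604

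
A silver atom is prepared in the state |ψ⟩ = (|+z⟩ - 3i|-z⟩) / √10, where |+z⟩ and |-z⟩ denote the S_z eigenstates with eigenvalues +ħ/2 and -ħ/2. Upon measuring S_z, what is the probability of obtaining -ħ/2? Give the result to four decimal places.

The -ħ/2 outcome corresponds to |-z⟩. Its amplitude in |ψ⟩ is -3i/√10.
P = |-3i|² / 10 = 9/10.

0.9000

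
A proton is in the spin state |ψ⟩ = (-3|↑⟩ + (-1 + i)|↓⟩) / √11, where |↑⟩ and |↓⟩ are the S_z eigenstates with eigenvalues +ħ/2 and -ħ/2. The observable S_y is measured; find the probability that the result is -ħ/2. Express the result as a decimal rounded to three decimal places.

|-y⟩ = (|↑⟩ - i|↓⟩)/√2, so ⟨-y|ψ⟩ = (-4 - i) / (√2·√11).
P = |-4 - i|² / 22 = 17/22.

0.773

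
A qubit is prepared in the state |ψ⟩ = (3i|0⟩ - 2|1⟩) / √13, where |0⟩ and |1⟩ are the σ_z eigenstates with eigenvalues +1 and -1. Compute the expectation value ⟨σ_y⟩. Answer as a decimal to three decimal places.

0.923

⟨σ_y⟩ = 2 Im(a* b)/(|a|²+|b|²) with a = 3i, b = -2.
a* b = 6i, so ⟨σ_y⟩ = 12/13.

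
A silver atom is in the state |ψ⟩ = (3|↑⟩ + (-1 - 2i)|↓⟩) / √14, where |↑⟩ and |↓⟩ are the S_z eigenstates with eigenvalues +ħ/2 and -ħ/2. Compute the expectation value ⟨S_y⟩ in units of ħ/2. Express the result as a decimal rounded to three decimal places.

-0.857

⟨σ_y⟩ = 2 Im(a* b)/(|a|²+|b|²) with a = 3, b = (-1 - 2i).
a* b = (-3 - 6i), so ⟨σ_y⟩ = -12/14.
⟨S_y⟩ = (ħ/2)·⟨σ_y⟩.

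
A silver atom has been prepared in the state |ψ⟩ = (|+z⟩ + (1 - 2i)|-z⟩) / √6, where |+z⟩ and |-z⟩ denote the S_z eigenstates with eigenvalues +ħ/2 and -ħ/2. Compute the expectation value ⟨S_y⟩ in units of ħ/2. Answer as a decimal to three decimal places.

-0.667

⟨σ_y⟩ = 2 Im(a* b)/(|a|²+|b|²) with a = 1, b = (1 - 2i).
a* b = (1 - 2i), so ⟨σ_y⟩ = -4/6.
⟨S_y⟩ = (ħ/2)·⟨σ_y⟩.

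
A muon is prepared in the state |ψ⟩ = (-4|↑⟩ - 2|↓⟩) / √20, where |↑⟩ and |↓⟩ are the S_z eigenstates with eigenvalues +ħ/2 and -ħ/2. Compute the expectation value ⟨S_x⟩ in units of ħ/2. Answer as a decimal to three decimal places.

⟨σ_x⟩ = 2 Re(a* b)/(|a|²+|b|²) with a = -4, b = -2.
a* b = 8, so ⟨σ_x⟩ = 16/20.
⟨S_x⟩ = (ħ/2)·⟨σ_x⟩.

0.800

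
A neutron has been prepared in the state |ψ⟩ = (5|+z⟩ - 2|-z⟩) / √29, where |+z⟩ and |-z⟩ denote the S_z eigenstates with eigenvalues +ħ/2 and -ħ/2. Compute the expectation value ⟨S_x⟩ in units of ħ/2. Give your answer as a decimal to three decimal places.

⟨σ_x⟩ = 2 Re(a* b)/(|a|²+|b|²) with a = 5, b = -2.
a* b = -10, so ⟨σ_x⟩ = -20/29.
⟨S_x⟩ = (ħ/2)·⟨σ_x⟩.

-0.690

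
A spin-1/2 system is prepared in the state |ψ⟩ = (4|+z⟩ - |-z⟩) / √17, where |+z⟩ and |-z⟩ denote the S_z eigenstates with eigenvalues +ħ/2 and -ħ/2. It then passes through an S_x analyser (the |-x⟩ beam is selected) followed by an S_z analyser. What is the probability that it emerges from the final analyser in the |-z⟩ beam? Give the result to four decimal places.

First analyser (S_x): P(|-x⟩) = |⟨-x|ψ⟩|² = 25/34.
After stage 1 the state is |-x⟩; P(|-z⟩) = |⟨-z|-x⟩|² = 1/2.
Joint probability = 25/34 × 1/2 = 0.3676.

0.3676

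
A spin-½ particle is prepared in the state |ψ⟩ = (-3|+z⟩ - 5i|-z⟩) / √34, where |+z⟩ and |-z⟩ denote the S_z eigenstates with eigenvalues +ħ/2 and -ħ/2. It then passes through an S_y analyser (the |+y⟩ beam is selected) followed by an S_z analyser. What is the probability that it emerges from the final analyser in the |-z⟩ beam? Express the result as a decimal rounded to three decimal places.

First analyser (S_y): P(|+y⟩) = |⟨+y|ψ⟩|² = 64/68.
After stage 1 the state is |+y⟩; P(|-z⟩) = |⟨-z|+y⟩|² = 1/2.
Joint probability = 64/68 × 1/2 = 0.471.

0.471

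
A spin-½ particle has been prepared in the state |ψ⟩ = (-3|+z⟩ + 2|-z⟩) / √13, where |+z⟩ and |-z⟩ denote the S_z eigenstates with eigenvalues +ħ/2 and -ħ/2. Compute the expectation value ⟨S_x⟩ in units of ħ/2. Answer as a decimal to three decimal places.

⟨σ_x⟩ = 2 Re(a* b)/(|a|²+|b|²) with a = -3, b = 2.
a* b = -6, so ⟨σ_x⟩ = -12/13.
⟨S_x⟩ = (ħ/2)·⟨σ_x⟩.

-0.923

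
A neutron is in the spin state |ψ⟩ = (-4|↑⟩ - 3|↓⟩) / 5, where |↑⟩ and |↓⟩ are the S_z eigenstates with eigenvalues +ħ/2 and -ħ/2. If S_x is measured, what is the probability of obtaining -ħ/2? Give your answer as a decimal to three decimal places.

|-x⟩ = (|↑⟩ - |↓⟩)/√2, so ⟨-x|ψ⟩ = (-1) / (√2·5).
P = |-1|² / 50 = 1/50.

0.020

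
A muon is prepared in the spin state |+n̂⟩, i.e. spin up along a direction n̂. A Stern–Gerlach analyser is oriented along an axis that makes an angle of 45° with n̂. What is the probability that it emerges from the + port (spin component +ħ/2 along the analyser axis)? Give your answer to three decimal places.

For spin-½, the probability of finding spin-up along an axis at angle θ to the initial spin direction is cos²(θ/2); spin-down is sin²(θ/2).
θ = 45°, so P = cos²(22.5°) ≈ 0.854.

0.854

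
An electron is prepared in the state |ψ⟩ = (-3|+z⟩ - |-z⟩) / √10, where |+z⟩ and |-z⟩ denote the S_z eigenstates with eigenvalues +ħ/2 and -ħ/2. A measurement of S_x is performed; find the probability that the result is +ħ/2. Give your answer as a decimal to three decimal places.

|+x⟩ = (|+z⟩ + |-z⟩)/√2, so ⟨+x|ψ⟩ = (-4) / (√2·√10).
P = |-4|² / 20 = 16/20.

0.800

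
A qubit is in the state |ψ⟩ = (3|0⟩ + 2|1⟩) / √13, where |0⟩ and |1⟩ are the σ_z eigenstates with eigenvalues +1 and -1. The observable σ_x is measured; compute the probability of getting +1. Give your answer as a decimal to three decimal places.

|+x⟩ = (|0⟩ + |1⟩)/√2, so ⟨+x|ψ⟩ = (5) / (√2·√13).
P = |5|² / 26 = 25/26.

0.962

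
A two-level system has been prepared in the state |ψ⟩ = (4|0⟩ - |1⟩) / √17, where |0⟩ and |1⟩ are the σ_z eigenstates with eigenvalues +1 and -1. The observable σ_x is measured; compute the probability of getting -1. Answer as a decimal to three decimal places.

0.735

|-x⟩ = (|0⟩ - |1⟩)/√2, so ⟨-x|ψ⟩ = (5) / (√2·√17).
P = |5|² / 34 = 25/34.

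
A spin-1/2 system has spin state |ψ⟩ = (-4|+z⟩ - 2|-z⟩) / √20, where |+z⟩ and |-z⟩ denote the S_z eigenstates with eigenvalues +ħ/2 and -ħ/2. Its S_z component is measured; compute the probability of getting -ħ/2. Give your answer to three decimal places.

0.200

The -ħ/2 outcome corresponds to |-z⟩. Its amplitude in |ψ⟩ is -2/√20.
P = |-2|² / 20 = 4/20.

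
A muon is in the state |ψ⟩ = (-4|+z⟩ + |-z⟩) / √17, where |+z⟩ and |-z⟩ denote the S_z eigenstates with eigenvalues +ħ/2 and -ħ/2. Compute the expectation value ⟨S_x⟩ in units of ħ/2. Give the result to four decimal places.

⟨σ_x⟩ = 2 Re(a* b)/(|a|²+|b|²) with a = -4, b = 1.
a* b = -4, so ⟨σ_x⟩ = -8/17.
⟨S_x⟩ = (ħ/2)·⟨σ_x⟩.

-0.4706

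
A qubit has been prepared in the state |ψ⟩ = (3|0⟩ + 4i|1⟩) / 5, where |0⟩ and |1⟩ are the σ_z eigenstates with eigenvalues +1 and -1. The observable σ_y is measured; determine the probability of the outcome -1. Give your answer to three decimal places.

0.020

|-y⟩ = (|0⟩ - i|1⟩)/√2, so ⟨-y|ψ⟩ = (-1) / (√2·5).
P = |-1|² / 50 = 1/50.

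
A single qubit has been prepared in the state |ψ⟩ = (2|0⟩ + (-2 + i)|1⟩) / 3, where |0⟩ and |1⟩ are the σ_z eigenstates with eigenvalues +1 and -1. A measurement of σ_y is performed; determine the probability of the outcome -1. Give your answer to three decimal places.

|-y⟩ = (|0⟩ - i|1⟩)/√2, so ⟨-y|ψ⟩ = (1 - 2i) / (√2·3).
P = |1 - 2i|² / 18 = 5/18.

0.278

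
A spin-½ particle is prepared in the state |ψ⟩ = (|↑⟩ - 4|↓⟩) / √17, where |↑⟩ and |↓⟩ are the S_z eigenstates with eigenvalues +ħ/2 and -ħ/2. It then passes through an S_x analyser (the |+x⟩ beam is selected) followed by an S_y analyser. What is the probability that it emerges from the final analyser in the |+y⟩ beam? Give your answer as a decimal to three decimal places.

0.132

First analyser (S_x): P(|+x⟩) = |⟨+x|ψ⟩|² = 9/34.
After stage 1 the state is |+x⟩; P(|+y⟩) = |⟨+y|+x⟩|² = 1/2.
Joint probability = 9/34 × 1/2 = 0.132.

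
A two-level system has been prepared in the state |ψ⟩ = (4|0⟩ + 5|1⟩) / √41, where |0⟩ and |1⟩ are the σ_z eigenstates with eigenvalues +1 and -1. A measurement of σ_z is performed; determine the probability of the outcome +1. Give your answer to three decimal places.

0.390

The +1 outcome corresponds to |0⟩. Its amplitude in |ψ⟩ is 4/√41.
P = |4|² / 41 = 16/41.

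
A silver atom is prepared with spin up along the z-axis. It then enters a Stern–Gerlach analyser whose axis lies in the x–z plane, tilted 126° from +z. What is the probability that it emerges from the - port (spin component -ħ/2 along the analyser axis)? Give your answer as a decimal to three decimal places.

For spin-½, the probability of finding spin-up along an axis at angle θ to the initial spin direction is cos²(θ/2); spin-down is sin²(θ/2).
θ = 126°, so P = sin²(63°) ≈ 0.794.

0.794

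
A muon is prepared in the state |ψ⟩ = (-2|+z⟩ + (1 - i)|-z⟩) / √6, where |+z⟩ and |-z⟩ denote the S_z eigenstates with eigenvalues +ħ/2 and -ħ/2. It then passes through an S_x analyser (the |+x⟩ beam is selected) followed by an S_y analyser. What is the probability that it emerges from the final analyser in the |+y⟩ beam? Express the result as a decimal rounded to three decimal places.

First analyser (S_x): P(|+x⟩) = |⟨+x|ψ⟩|² = 2/12.
After stage 1 the state is |+x⟩; P(|+y⟩) = |⟨+y|+x⟩|² = 1/2.
Joint probability = 2/12 × 1/2 = 0.083.

0.083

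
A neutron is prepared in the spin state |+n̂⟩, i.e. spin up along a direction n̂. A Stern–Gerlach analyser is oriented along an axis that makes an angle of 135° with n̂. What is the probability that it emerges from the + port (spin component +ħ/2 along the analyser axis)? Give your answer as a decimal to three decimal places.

For spin-½, the probability of finding spin-up along an axis at angle θ to the initial spin direction is cos²(θ/2); spin-down is sin²(θ/2).
θ = 135°, so P = cos²(67.5°) ≈ 0.146.

0.146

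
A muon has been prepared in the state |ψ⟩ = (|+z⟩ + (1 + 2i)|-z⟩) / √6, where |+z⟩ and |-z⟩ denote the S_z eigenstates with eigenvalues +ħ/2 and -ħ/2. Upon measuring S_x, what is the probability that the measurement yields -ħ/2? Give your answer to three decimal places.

|-x⟩ = (|+z⟩ - |-z⟩)/√2, so ⟨-x|ψ⟩ = (-2i) / (√2·√6).
P = |-2i|² / 12 = 4/12.

0.333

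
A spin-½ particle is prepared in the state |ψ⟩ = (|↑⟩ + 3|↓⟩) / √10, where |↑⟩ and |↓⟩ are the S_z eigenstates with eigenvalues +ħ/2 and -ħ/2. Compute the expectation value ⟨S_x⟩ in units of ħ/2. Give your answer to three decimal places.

0.600

⟨σ_x⟩ = 2 Re(a* b)/(|a|²+|b|²) with a = 1, b = 3.
a* b = 3, so ⟨σ_x⟩ = 6/10.
⟨S_x⟩ = (ħ/2)·⟨σ_x⟩.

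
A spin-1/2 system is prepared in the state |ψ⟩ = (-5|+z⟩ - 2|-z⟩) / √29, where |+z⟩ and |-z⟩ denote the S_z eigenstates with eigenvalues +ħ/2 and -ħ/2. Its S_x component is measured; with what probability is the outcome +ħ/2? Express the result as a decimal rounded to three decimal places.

0.845

|+x⟩ = (|+z⟩ + |-z⟩)/√2, so ⟨+x|ψ⟩ = (-7) / (√2·√29).
P = |-7|² / 58 = 49/58.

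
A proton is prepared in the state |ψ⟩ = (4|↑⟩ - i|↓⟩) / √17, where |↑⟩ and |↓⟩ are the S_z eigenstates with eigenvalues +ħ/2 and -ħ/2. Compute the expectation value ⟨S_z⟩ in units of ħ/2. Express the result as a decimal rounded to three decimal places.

0.882

⟨σ_z⟩ = |a|² - |b|² divided by |a|²+|b|², with a, b the |↑⟩, |↓⟩ amplitudes.
= (16 - 1)/17 = 15/17.
⟨S_z⟩ = (ħ/2)·⟨σ_z⟩.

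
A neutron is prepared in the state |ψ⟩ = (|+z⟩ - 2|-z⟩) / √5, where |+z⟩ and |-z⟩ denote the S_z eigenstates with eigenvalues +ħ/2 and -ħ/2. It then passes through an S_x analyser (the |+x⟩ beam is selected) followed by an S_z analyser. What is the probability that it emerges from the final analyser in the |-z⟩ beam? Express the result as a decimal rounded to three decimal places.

0.050

First analyser (S_x): P(|+x⟩) = |⟨+x|ψ⟩|² = 1/10.
After stage 1 the state is |+x⟩; P(|-z⟩) = |⟨-z|+x⟩|² = 1/2.
Joint probability = 1/10 × 1/2 = 0.050.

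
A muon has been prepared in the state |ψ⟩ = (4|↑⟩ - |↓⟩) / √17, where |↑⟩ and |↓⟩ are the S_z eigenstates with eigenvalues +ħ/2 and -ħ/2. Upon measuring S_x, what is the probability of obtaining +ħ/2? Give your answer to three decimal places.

|+x⟩ = (|↑⟩ + |↓⟩)/√2, so ⟨+x|ψ⟩ = (3) / (√2·√17).
P = |3|² / 34 = 9/34.

0.265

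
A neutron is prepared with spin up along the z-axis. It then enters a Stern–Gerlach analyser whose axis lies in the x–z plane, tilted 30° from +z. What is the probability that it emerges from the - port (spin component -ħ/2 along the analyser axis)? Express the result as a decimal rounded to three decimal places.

For spin-½, the probability of finding spin-up along an axis at angle θ to the initial spin direction is cos²(θ/2); spin-down is sin²(θ/2).
θ = 30°, so P = sin²(15°) ≈ 0.067.

0.067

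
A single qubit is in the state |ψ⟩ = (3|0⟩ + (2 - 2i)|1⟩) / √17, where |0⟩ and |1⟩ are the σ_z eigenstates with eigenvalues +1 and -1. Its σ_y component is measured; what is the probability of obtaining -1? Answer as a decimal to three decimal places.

0.853

|-y⟩ = (|0⟩ - i|1⟩)/√2, so ⟨-y|ψ⟩ = (5 + 2i) / (√2·√17).
P = |5 + 2i|² / 34 = 29/34.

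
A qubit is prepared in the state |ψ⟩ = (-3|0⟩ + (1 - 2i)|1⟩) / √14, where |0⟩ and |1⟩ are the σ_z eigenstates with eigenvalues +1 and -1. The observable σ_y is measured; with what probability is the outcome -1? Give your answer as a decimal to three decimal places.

|-y⟩ = (|0⟩ - i|1⟩)/√2, so ⟨-y|ψ⟩ = (-1 + i) / (√2·√14).
P = |-1 + i|² / 28 = 2/28.

0.071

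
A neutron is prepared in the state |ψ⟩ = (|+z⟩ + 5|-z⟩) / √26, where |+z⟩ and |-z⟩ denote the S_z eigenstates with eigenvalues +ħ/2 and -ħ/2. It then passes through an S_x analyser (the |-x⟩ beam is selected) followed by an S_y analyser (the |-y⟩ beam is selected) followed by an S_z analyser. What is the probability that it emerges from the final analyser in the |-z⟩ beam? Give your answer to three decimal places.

0.077

First analyser (S_x): P(|-x⟩) = |⟨-x|ψ⟩|² = 16/52.
After stage 1 the state is |-x⟩; P(|-y⟩) = |⟨-y|-x⟩|² = 1/2.
After stage 2 the state is |-y⟩; P(|-z⟩) = |⟨-z|-y⟩|² = 1/2.
Joint probability = 16/52 × 1/2 × 1/2 = 0.077.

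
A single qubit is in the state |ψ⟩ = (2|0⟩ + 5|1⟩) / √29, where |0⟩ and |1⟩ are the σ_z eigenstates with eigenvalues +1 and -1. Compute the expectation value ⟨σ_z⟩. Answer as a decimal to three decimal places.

-0.724

⟨σ_z⟩ = |a|² - |b|² divided by |a|²+|b|², with a, b the |0⟩, |1⟩ amplitudes.
= (4 - 25)/29 = -21/29.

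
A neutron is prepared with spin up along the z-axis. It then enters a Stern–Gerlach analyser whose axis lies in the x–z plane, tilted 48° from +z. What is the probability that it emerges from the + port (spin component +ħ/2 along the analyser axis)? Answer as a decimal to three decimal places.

0.835

For spin-½, the probability of finding spin-up along an axis at angle θ to the initial spin direction is cos²(θ/2); spin-down is sin²(θ/2).
θ = 48°, so P = cos²(24°) ≈ 0.835.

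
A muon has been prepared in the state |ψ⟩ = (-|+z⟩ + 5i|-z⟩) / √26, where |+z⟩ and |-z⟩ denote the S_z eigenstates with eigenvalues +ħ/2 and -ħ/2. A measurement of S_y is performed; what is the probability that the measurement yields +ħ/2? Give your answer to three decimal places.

0.308

|+y⟩ = (|+z⟩ + i|-z⟩)/√2, so ⟨+y|ψ⟩ = (4) / (√2·√26).
P = |4|² / 52 = 16/52.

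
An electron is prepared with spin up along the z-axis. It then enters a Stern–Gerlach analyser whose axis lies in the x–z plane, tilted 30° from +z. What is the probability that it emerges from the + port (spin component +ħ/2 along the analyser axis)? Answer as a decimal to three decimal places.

0.933

For spin-½, the probability of finding spin-up along an axis at angle θ to the initial spin direction is cos²(θ/2); spin-down is sin²(θ/2).
θ = 30°, so P = cos²(15°) ≈ 0.933.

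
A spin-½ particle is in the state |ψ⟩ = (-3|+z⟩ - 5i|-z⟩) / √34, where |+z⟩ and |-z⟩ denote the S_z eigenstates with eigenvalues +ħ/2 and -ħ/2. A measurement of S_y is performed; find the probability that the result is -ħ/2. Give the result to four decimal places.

0.0588

|-y⟩ = (|+z⟩ - i|-z⟩)/√2, so ⟨-y|ψ⟩ = (2) / (√2·√34).
P = |2|² / 68 = 4/68.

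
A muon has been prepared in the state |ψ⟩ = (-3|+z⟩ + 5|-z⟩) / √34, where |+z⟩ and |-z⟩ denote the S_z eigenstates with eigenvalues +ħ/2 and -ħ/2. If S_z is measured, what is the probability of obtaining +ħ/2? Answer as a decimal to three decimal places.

The +ħ/2 outcome corresponds to |+z⟩. Its amplitude in |ψ⟩ is -3/√34.
P = |-3|² / 34 = 9/34.

0.265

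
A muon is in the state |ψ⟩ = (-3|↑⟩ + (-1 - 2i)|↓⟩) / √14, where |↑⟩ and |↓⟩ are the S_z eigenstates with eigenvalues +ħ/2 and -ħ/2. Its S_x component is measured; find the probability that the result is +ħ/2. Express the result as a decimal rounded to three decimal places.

|+x⟩ = (|↑⟩ + |↓⟩)/√2, so ⟨+x|ψ⟩ = (-4 - 2i) / (√2·√14).
P = |-4 - 2i|² / 28 = 20/28.

0.714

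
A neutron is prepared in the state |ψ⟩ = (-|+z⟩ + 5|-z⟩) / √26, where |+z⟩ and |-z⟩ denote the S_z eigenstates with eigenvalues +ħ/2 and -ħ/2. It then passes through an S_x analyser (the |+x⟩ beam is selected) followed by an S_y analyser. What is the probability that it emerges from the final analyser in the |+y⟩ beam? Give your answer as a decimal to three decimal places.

0.154

First analyser (S_x): P(|+x⟩) = |⟨+x|ψ⟩|² = 16/52.
After stage 1 the state is |+x⟩; P(|+y⟩) = |⟨+y|+x⟩|² = 1/2.
Joint probability = 16/52 × 1/2 = 0.154.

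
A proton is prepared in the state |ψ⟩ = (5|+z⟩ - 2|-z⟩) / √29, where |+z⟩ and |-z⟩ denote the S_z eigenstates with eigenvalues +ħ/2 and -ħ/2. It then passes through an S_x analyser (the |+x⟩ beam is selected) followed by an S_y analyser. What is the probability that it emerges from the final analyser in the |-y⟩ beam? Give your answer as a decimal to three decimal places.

0.078

First analyser (S_x): P(|+x⟩) = |⟨+x|ψ⟩|² = 9/58.
After stage 1 the state is |+x⟩; P(|-y⟩) = |⟨-y|+x⟩|² = 1/2.
Joint probability = 9/58 × 1/2 = 0.078.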